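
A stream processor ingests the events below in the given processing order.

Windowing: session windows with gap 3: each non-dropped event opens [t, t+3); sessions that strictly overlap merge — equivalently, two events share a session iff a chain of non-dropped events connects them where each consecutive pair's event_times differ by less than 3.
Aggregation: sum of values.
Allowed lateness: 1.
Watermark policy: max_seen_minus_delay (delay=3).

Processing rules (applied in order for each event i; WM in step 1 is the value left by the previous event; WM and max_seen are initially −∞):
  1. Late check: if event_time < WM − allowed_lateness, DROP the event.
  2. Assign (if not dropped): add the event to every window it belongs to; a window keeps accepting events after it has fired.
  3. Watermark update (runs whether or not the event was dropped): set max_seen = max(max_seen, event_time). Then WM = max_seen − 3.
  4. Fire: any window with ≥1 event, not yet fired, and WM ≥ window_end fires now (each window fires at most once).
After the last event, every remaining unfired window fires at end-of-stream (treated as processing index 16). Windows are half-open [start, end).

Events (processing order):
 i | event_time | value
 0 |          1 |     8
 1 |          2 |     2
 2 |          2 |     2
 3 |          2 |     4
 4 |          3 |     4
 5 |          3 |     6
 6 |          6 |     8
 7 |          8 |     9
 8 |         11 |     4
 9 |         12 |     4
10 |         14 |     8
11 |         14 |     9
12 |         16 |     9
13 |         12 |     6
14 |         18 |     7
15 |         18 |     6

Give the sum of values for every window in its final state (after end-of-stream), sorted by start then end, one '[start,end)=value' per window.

[1,6)=26 [6,11)=17 [11,21)=53

i=0 t=1 v=8: → [1,4); WM=-2
i=1 t=2 v=2: → [1,5); WM=-1
i=2 t=2 v=2: → [1,5); WM=-1
i=3 t=2 v=4: → [1,5); WM=-1
i=4 t=3 v=4: → [1,6); WM=0
i=5 t=3 v=6: → [1,6); WM=0
i=6 t=6 v=8: → [6,9); WM=3
i=7 t=8 v=9: → [6,11); WM=5
i=8 t=11 v=4: → [11,14); WM=8
i=9 t=12 v=4: → [11,15); WM=9
i=10 t=14 v=8: → [11,17); WM=11
i=11 t=14 v=9: → [11,17); WM=11
i=12 t=16 v=9: → [11,19); WM=13
i=13 t=12 v=6: → [11,19); WM=13
i=14 t=18 v=7: → [11,21); WM=15
i=15 t=18 v=6: → [11,21); WM=15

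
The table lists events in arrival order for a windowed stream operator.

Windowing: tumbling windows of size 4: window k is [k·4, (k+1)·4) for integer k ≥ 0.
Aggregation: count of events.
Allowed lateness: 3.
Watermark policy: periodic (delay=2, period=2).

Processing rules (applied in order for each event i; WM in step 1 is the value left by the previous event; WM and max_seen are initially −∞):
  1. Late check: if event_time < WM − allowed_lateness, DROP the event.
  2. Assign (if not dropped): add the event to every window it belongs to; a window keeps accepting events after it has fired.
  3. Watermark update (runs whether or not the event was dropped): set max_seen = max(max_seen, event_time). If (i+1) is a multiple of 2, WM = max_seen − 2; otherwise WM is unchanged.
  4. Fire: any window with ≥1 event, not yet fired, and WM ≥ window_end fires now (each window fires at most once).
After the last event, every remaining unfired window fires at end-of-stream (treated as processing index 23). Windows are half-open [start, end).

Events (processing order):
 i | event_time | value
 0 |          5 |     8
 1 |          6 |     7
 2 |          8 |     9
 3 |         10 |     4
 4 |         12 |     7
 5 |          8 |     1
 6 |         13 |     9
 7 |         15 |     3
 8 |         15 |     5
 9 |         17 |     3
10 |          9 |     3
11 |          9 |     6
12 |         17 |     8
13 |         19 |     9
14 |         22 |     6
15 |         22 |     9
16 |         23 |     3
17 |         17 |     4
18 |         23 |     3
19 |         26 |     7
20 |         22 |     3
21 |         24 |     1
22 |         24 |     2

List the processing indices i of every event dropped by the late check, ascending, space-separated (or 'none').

10 11

i=0 t=5 v=8: → [4,8); WM=−∞
i=1 t=6 v=7: → [4,8); WM=4
i=2 t=8 v=9: → [8,12); WM=4
i=3 t=10 v=4: → [8,12); WM=8; [4,8) fires=2
i=4 t=12 v=7: → [12,16); WM=8
i=5 t=8 v=1: → [8,12); WM=10
i=6 t=13 v=9: → [12,16); WM=10
i=7 t=15 v=3: → [12,16); WM=13; [8,12) fires=3
i=8 t=15 v=5: → [12,16); WM=13
i=9 t=17 v=3: → [16,20); WM=15
i=10 t=9 v=3: DROP (t<15-3); WM=15
i=11 t=9 v=6: DROP (t<15-3); WM=15
i=12 t=17 v=8: → [16,20); WM=15
i=13 t=19 v=9: → [16,20); WM=17; [12,16) fires=4
i=14 t=22 v=6: → [20,24); WM=17
i=15 t=22 v=9: → [20,24); WM=20; [16,20) fires=3
i=16 t=23 v=3: → [20,24); WM=20
i=17 t=17 v=4: → [16,20); WM=21
i=18 t=23 v=3: → [20,24); WM=21
i=19 t=26 v=7: → [24,28); WM=24; [20,24) fires=4
i=20 t=22 v=3: → [20,24); WM=24
i=21 t=24 v=1: → [24,28); WM=24
i=22 t=24 v=2: → [24,28); WM=24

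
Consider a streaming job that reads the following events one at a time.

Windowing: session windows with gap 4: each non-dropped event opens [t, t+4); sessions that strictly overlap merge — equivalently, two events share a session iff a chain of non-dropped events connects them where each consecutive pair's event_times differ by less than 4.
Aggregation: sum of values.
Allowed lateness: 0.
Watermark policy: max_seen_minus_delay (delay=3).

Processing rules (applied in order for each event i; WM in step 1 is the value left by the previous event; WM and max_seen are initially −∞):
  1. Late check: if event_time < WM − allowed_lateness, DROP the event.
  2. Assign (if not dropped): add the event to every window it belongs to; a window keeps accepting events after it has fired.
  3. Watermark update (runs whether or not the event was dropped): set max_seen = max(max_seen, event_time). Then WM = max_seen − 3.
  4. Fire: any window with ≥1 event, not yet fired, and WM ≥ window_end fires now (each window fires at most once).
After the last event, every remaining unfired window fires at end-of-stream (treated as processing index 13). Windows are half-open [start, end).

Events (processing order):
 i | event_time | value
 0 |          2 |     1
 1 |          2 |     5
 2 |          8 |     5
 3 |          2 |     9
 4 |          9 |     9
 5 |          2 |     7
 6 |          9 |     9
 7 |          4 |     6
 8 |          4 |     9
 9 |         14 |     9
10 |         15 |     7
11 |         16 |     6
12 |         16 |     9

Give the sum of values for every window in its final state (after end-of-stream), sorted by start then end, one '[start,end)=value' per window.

[2,6)=6 [8,13)=23 [14,20)=31

i=0 t=2 v=1: → [2,6); WM=-1
i=1 t=2 v=5: → [2,6); WM=-1
i=2 t=8 v=5: → [8,12); WM=5
i=3 t=2 v=9: DROP (t<5-0); WM=5
i=4 t=9 v=9: → [8,13); WM=6
i=5 t=2 v=7: DROP (t<6-0); WM=6
i=6 t=9 v=9: → [8,13); WM=6
i=7 t=4 v=6: DROP (t<6-0); WM=6
i=8 t=4 v=9: DROP (t<6-0); WM=6
i=9 t=14 v=9: → [14,18); WM=11
i=10 t=15 v=7: → [14,19); WM=12
i=11 t=16 v=6: → [14,20); WM=13
i=12 t=16 v=9: → [14,20); WM=13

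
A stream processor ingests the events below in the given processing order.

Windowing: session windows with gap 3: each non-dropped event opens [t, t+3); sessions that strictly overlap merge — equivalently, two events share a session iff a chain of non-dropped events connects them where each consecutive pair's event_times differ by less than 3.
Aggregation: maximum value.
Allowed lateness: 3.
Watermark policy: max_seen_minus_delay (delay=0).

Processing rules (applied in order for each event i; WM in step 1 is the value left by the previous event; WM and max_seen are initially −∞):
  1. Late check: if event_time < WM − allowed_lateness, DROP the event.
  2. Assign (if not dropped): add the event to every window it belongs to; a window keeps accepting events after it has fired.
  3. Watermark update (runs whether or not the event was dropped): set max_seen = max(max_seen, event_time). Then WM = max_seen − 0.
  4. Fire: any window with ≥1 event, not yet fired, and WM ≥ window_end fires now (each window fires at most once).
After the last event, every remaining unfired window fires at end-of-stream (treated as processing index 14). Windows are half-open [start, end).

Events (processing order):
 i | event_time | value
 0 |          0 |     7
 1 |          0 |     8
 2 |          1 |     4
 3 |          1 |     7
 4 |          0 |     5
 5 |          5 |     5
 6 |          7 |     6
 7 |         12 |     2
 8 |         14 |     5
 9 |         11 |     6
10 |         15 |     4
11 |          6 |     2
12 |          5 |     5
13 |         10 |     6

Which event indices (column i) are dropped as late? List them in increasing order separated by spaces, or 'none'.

i=0 t=0 v=7: → [0,3); WM=0
i=1 t=0 v=8: → [0,3); WM=0
i=2 t=1 v=4: → [0,4); WM=1
i=3 t=1 v=7: → [0,4); WM=1
i=4 t=0 v=5: → [0,4); WM=1
i=5 t=5 v=5: → [5,8); WM=5
i=6 t=7 v=6: → [5,10); WM=7
i=7 t=12 v=2: → [12,15); WM=12
i=8 t=14 v=5: → [12,17); WM=14
i=9 t=11 v=6: → [11,17); WM=14
i=10 t=15 v=4: → [11,18); WM=15
i=11 t=6 v=2: DROP (t<15-3); WM=15
i=12 t=5 v=5: DROP (t<15-3); WM=15
i=13 t=10 v=6: DROP (t<15-3); WM=15

11 12 13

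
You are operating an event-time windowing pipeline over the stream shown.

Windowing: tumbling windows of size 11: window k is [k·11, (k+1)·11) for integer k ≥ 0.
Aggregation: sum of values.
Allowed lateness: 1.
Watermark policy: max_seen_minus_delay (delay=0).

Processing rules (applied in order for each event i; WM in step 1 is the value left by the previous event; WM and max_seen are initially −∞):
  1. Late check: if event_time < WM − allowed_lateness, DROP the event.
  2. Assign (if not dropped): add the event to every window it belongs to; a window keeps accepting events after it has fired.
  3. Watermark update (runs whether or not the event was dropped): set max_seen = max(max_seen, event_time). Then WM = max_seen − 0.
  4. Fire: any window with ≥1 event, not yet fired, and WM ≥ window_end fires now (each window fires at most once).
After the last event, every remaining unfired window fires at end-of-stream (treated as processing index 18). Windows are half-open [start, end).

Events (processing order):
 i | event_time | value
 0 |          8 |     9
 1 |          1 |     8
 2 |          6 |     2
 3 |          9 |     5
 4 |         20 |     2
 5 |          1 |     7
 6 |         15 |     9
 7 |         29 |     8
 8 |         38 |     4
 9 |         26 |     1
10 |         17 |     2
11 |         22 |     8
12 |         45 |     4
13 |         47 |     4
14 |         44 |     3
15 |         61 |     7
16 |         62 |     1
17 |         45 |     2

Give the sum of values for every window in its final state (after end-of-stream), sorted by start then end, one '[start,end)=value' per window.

[0,11)=14 [11,22)=2 [22,33)=8 [33,44)=4 [44,55)=8 [55,66)=8

i=0 t=8 v=9: → [0,11); WM=8
i=1 t=1 v=8: DROP (t<8-1); WM=8
i=2 t=6 v=2: DROP (t<8-1); WM=8
i=3 t=9 v=5: → [0,11); WM=9
i=4 t=20 v=2: → [11,22); WM=20; [0,11) fires=14
i=5 t=1 v=7: DROP (t<20-1); WM=20
i=6 t=15 v=9: DROP (t<20-1); WM=20
i=7 t=29 v=8: → [22,33); WM=29; [11,22) fires=2
i=8 t=38 v=4: → [33,44); WM=38; [22,33) fires=8
i=9 t=26 v=1: DROP (t<38-1); WM=38
i=10 t=17 v=2: DROP (t<38-1); WM=38
i=11 t=22 v=8: DROP (t<38-1); WM=38
i=12 t=45 v=4: → [44,55); WM=45; [33,44) fires=4
i=13 t=47 v=4: → [44,55); WM=47
i=14 t=44 v=3: DROP (t<47-1); WM=47
i=15 t=61 v=7: → [55,66); WM=61; [44,55) fires=8
i=16 t=62 v=1: → [55,66); WM=62
i=17 t=45 v=2: DROP (t<62-1); WM=62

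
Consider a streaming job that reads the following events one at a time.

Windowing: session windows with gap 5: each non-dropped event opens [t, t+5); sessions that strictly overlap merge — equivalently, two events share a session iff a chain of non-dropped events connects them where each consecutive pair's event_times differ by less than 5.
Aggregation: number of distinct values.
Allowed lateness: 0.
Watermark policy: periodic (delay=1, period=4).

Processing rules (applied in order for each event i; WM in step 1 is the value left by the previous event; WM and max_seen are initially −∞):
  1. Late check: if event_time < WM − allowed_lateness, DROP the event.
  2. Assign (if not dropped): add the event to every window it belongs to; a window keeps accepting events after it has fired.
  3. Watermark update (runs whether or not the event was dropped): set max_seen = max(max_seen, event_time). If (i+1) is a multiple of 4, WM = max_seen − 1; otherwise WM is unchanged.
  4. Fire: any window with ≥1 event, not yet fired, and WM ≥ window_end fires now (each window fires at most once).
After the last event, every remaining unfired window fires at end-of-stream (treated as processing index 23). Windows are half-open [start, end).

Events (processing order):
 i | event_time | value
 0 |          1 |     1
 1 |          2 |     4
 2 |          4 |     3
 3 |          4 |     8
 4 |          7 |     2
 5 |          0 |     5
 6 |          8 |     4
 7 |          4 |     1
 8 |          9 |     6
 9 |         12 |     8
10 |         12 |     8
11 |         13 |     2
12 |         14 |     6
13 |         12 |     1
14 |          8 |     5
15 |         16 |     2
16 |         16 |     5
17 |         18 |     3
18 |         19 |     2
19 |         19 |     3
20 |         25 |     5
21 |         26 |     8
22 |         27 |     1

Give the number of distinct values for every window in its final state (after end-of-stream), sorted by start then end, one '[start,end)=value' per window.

[1,24)=7 [25,32)=3

i=0 t=1 v=1: → [1,6); WM=−∞
i=1 t=2 v=4: → [1,7); WM=−∞
i=2 t=4 v=3: → [1,9); WM=−∞
i=3 t=4 v=8: → [1,9); WM=3
i=4 t=7 v=2: → [1,12); WM=3
i=5 t=0 v=5: DROP (t<3-0); WM=3
i=6 t=8 v=4: → [1,13); WM=3
i=7 t=4 v=1: → [1,13); WM=7
i=8 t=9 v=6: → [1,14); WM=7
i=9 t=12 v=8: → [1,17); WM=7
i=10 t=12 v=8: → [1,17); WM=7
i=11 t=13 v=2: → [1,18); WM=12
i=12 t=14 v=6: → [1,19); WM=12
i=13 t=12 v=1: → [1,19); WM=12
i=14 t=8 v=5: DROP (t<12-0); WM=12
i=15 t=16 v=2: → [1,21); WM=15
i=16 t=16 v=5: → [1,21); WM=15
i=17 t=18 v=3: → [1,23); WM=15
i=18 t=19 v=2: → [1,24); WM=15
i=19 t=19 v=3: → [1,24); WM=18
i=20 t=25 v=5: → [25,30); WM=18
i=21 t=26 v=8: → [25,31); WM=18
i=22 t=27 v=1: → [25,32); WM=18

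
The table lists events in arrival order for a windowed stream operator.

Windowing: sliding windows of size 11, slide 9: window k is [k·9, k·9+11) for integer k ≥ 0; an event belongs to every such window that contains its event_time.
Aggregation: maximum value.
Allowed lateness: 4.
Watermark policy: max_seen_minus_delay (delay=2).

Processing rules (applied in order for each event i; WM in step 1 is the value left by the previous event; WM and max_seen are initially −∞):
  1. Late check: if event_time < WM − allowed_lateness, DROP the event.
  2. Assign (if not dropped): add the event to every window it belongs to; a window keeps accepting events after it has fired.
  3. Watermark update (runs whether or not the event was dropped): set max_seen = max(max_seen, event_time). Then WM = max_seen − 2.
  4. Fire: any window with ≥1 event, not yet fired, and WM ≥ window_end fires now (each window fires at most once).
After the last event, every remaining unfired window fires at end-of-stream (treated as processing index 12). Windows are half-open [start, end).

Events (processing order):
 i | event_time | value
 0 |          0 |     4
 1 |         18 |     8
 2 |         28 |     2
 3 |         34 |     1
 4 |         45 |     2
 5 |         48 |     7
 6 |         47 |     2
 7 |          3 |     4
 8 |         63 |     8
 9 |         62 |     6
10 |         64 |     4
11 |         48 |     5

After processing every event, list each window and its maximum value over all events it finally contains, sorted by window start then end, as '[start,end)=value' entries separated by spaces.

i=0 t=0 v=4: → [0,11); WM=-2
i=1 t=18 v=8: → [18,29),[9,20); WM=16; [0,11) fires=4
i=2 t=28 v=2: → [27,38),[18,29); WM=26; [9,20) fires=8
i=3 t=34 v=1: → [27,38); WM=32; [18,29) fires=8
i=4 t=45 v=2: → [45,56),[36,47); WM=43; [27,38) fires=2
i=5 t=48 v=7: → [45,56); WM=46
i=6 t=47 v=2: → [45,56); WM=46
i=7 t=3 v=4: DROP (t<46-4); WM=46
i=8 t=63 v=8: → [63,74),[54,65); WM=61; [36,47) fires=2 [45,56) fires=7
i=9 t=62 v=6: → [54,65); WM=61
i=10 t=64 v=4: → [63,74),[54,65); WM=62
i=11 t=48 v=5: DROP (t<62-4); WM=62

[0,11)=4 [9,20)=8 [18,29)=8 [27,38)=2 [36,47)=2 [45,56)=7 [54,65)=8 [63,74)=8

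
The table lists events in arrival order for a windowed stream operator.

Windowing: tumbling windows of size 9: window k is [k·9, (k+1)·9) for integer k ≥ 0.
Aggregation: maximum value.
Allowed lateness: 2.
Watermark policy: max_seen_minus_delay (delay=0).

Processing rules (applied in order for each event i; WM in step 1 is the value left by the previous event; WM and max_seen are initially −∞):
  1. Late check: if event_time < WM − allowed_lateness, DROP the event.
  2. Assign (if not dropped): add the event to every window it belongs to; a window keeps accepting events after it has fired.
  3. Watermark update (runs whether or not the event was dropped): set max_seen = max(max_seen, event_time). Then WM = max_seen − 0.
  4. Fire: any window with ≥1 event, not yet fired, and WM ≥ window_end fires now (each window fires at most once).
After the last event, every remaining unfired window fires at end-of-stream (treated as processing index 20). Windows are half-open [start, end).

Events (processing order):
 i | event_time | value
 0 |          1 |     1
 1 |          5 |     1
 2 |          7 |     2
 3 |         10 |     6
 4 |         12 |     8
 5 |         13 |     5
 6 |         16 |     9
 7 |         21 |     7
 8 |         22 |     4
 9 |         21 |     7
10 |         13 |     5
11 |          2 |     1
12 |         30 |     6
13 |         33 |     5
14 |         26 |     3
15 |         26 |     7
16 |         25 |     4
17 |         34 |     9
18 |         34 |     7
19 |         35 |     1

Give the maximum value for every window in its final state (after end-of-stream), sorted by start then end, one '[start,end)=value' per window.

[0,9)=2 [9,18)=9 [18,27)=7 [27,36)=9

i=0 t=1 v=1: → [0,9); WM=1
i=1 t=5 v=1: → [0,9); WM=5
i=2 t=7 v=2: → [0,9); WM=7
i=3 t=10 v=6: → [9,18); WM=10; [0,9) fires=2
i=4 t=12 v=8: → [9,18); WM=12
i=5 t=13 v=5: → [9,18); WM=13
i=6 t=16 v=9: → [9,18); WM=16
i=7 t=21 v=7: → [18,27); WM=21; [9,18) fires=9
i=8 t=22 v=4: → [18,27); WM=22
i=9 t=21 v=7: → [18,27); WM=22
i=10 t=13 v=5: DROP (t<22-2); WM=22
i=11 t=2 v=1: DROP (t<22-2); WM=22
i=12 t=30 v=6: → [27,36); WM=30; [18,27) fires=7
i=13 t=33 v=5: → [27,36); WM=33
i=14 t=26 v=3: DROP (t<33-2); WM=33
i=15 t=26 v=7: DROP (t<33-2); WM=33
i=16 t=25 v=4: DROP (t<33-2); WM=33
i=17 t=34 v=9: → [27,36); WM=34
i=18 t=34 v=7: → [27,36); WM=34
i=19 t=35 v=1: → [27,36); WM=35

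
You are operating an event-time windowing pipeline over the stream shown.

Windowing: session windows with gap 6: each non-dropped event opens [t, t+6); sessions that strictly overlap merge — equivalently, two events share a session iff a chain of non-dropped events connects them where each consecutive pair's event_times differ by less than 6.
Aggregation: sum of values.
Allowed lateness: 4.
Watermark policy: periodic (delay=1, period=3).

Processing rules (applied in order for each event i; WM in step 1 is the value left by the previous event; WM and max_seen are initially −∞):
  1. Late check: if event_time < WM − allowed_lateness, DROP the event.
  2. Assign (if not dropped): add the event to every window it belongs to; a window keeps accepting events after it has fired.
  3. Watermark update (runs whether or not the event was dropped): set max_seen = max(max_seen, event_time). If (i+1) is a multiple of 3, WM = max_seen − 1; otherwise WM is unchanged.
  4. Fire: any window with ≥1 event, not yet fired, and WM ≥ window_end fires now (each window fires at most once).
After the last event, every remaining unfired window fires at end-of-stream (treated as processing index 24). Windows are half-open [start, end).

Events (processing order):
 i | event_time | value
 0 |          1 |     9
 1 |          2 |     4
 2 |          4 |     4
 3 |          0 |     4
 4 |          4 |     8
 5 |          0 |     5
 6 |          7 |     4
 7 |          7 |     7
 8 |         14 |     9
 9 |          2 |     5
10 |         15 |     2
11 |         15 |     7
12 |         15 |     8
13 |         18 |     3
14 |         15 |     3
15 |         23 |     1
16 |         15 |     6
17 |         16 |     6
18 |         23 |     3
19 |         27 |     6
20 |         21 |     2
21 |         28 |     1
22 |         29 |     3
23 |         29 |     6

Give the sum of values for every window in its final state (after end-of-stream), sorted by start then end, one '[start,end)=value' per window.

[0,13)=45 [14,35)=66

i=0 t=1 v=9: → [1,7); WM=−∞
i=1 t=2 v=4: → [1,8); WM=−∞
i=2 t=4 v=4: → [1,10); WM=3
i=3 t=0 v=4: → [0,10); WM=3
i=4 t=4 v=8: → [0,10); WM=3
i=5 t=0 v=5: → [0,10); WM=3
i=6 t=7 v=4: → [0,13); WM=3
i=7 t=7 v=7: → [0,13); WM=3
i=8 t=14 v=9: → [14,20); WM=13
i=9 t=2 v=5: DROP (t<13-4); WM=13
i=10 t=15 v=2: → [14,21); WM=13
i=11 t=15 v=7: → [14,21); WM=14
i=12 t=15 v=8: → [14,21); WM=14
i=13 t=18 v=3: → [14,24); WM=14
i=14 t=15 v=3: → [14,24); WM=17
i=15 t=23 v=1: → [14,29); WM=17
i=16 t=15 v=6: → [14,29); WM=17
i=17 t=16 v=6: → [14,29); WM=22
i=18 t=23 v=3: → [14,29); WM=22
i=19 t=27 v=6: → [14,33); WM=22
i=20 t=21 v=2: → [14,33); WM=26
i=21 t=28 v=1: → [14,34); WM=26
i=22 t=29 v=3: → [14,35); WM=26
i=23 t=29 v=6: → [14,35); WM=28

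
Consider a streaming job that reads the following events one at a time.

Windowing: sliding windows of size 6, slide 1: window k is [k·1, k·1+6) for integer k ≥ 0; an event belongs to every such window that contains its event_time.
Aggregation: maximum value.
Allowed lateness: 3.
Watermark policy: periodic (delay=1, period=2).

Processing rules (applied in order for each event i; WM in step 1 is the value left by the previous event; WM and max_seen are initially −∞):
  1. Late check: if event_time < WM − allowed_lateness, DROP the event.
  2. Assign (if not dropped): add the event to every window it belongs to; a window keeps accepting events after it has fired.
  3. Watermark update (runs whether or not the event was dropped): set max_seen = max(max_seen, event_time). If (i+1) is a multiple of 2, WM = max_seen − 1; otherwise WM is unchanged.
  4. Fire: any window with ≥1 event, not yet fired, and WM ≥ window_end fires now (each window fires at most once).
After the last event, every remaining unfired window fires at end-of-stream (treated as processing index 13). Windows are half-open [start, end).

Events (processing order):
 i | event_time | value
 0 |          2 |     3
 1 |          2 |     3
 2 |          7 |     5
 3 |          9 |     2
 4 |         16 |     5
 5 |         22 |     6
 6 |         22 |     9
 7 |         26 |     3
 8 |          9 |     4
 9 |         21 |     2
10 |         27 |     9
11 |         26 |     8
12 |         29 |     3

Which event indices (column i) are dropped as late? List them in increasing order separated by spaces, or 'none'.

8 9

i=0 t=2 v=3: → [2,8),[1,7),[0,6); WM=−∞
i=1 t=2 v=3: → [2,8),[1,7),[0,6); WM=1
i=2 t=7 v=5: → [7,13),[6,12),[5,11),[4,10),[3,9),[2,8); WM=1
i=3 t=9 v=2: → [9,15),[8,14),[7,13),[6,12),[5,11),[4,10); WM=8; [0,6) fires=3 [1,7) fires=3 [2,8) fires=5
i=4 t=16 v=5: → [16,22),[15,21),[14,20),[13,19),[12,18),[11,17); WM=8
i=5 t=22 v=6: → [22,28),[21,27),[20,26),[19,25),[18,24),[17,23); WM=21; [3,9) fires=5 [4,10) fires=5 [5,11) fires=5 [6,12) fires=5 [7,13) fires=5 [8,14) fires=2 [9,15) fires=2 [11,17) fires=5 [12,18) fires=5 [13,19) fires=5 [14,20) fires=5 [15,21) fires=5
i=6 t=22 v=9: → [22,28),[21,27),[20,26),[19,25),[18,24),[17,23); WM=21
i=7 t=26 v=3: → [26,32),[25,31),[24,30),[23,29),[22,28),[21,27); WM=25; [16,22) fires=5 [17,23) fires=9 [18,24) fires=9 [19,25) fires=9
i=8 t=9 v=4: DROP (t<25-3); WM=25
i=9 t=21 v=2: DROP (t<25-3); WM=25
i=10 t=27 v=9: → [27,33),[26,32),[25,31),[24,30),[23,29),[22,28); WM=25
i=11 t=26 v=8: → [26,32),[25,31),[24,30),[23,29),[22,28),[21,27); WM=26; [20,26) fires=9
i=12 t=29 v=3: → [29,35),[28,34),[27,33),[26,32),[25,31),[24,30); WM=26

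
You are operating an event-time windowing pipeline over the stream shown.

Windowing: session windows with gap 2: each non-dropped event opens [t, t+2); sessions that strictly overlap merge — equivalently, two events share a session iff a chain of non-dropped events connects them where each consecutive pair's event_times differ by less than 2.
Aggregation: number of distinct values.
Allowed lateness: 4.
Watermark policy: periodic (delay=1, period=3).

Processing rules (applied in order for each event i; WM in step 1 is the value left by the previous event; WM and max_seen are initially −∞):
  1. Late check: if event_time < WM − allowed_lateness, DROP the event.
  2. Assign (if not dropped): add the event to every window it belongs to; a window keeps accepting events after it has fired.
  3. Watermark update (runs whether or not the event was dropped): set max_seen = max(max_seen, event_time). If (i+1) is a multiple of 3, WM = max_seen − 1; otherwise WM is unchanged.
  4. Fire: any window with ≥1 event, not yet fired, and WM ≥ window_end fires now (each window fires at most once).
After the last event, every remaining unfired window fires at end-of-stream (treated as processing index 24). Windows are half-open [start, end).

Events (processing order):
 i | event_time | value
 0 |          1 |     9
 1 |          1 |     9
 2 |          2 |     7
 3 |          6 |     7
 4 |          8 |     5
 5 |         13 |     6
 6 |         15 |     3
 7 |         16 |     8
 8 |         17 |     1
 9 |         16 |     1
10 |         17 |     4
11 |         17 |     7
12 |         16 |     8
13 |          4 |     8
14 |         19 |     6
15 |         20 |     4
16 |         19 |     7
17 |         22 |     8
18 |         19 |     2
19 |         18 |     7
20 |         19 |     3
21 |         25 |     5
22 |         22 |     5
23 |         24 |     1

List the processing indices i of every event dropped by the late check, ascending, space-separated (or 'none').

13

i=0 t=1 v=9: → [1,3); WM=−∞
i=1 t=1 v=9: → [1,3); WM=−∞
i=2 t=2 v=7: → [1,4); WM=1
i=3 t=6 v=7: → [6,8); WM=1
i=4 t=8 v=5: → [8,10); WM=1
i=5 t=13 v=6: → [13,15); WM=12
i=6 t=15 v=3: → [15,17); WM=12
i=7 t=16 v=8: → [15,18); WM=12
i=8 t=17 v=1: → [15,19); WM=16
i=9 t=16 v=1: → [15,19); WM=16
i=10 t=17 v=4: → [15,19); WM=16
i=11 t=17 v=7: → [15,19); WM=16
i=12 t=16 v=8: → [15,19); WM=16
i=13 t=4 v=8: DROP (t<16-4); WM=16
i=14 t=19 v=6: → [19,21); WM=18
i=15 t=20 v=4: → [19,22); WM=18
i=16 t=19 v=7: → [19,22); WM=18
i=17 t=22 v=8: → [22,24); WM=21
i=18 t=19 v=2: → [19,22); WM=21
i=19 t=18 v=7: → [15,22); WM=21
i=20 t=19 v=3: → [15,22); WM=21
i=21 t=25 v=5: → [25,27); WM=21
i=22 t=22 v=5: → [22,24); WM=21
i=23 t=24 v=1: → [24,27); WM=24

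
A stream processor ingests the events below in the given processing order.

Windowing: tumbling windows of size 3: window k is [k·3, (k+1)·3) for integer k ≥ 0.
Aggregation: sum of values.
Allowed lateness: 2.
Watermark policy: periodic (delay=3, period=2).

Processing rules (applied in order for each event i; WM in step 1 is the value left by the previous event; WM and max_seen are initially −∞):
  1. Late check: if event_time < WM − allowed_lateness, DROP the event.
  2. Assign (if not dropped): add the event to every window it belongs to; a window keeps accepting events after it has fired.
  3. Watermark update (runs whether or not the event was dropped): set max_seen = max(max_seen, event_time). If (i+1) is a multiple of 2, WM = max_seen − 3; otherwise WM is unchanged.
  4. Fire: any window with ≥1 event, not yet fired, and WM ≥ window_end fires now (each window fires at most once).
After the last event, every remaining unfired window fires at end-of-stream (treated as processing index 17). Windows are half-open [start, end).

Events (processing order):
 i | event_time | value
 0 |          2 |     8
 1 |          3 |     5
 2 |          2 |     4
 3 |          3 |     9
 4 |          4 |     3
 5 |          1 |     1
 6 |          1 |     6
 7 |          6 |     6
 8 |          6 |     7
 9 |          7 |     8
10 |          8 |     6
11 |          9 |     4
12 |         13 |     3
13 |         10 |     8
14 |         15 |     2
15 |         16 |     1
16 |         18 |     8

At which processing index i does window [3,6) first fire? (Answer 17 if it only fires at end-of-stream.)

11

i=0 t=2 v=8: → [0,3); WM=−∞
i=1 t=3 v=5: → [3,6); WM=0
i=2 t=2 v=4: → [0,3); WM=0
i=3 t=3 v=9: → [3,6); WM=0
i=4 t=4 v=3: → [3,6); WM=0
i=5 t=1 v=1: → [0,3); WM=1
i=6 t=1 v=6: → [0,3); WM=1
i=7 t=6 v=6: → [6,9); WM=3; [0,3) fires=19
i=8 t=6 v=7: → [6,9); WM=3
i=9 t=7 v=8: → [6,9); WM=4
i=10 t=8 v=6: → [6,9); WM=4
i=11 t=9 v=4: → [9,12); WM=6; [3,6) fires=17
i=12 t=13 v=3: → [12,15); WM=6
i=13 t=10 v=8: → [9,12); WM=10; [6,9) fires=27
i=14 t=15 v=2: → [15,18); WM=10
i=15 t=16 v=1: → [15,18); WM=13; [9,12) fires=12
i=16 t=18 v=8: → [18,21); WM=13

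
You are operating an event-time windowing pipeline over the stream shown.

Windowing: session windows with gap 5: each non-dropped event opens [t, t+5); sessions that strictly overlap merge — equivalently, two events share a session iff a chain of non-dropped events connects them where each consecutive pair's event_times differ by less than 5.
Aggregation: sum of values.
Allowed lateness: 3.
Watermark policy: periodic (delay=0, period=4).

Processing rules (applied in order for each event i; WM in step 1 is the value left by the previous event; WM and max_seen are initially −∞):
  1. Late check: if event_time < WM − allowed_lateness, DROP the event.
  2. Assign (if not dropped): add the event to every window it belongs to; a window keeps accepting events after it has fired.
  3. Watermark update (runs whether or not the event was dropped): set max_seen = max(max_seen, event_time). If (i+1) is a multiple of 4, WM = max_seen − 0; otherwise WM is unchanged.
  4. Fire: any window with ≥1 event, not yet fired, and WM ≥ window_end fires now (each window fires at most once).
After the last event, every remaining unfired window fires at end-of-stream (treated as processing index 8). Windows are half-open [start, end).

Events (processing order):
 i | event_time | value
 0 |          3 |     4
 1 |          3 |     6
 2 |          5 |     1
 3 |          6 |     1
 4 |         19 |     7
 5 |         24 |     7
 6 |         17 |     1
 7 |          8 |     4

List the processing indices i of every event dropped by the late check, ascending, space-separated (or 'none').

none

i=0 t=3 v=4: → [3,8); WM=−∞
i=1 t=3 v=6: → [3,8); WM=−∞
i=2 t=5 v=1: → [3,10); WM=−∞
i=3 t=6 v=1: → [3,11); WM=6
i=4 t=19 v=7: → [19,24); WM=6
i=5 t=24 v=7: → [24,29); WM=6
i=6 t=17 v=1: → [17,24); WM=6
i=7 t=8 v=4: → [3,13); WM=24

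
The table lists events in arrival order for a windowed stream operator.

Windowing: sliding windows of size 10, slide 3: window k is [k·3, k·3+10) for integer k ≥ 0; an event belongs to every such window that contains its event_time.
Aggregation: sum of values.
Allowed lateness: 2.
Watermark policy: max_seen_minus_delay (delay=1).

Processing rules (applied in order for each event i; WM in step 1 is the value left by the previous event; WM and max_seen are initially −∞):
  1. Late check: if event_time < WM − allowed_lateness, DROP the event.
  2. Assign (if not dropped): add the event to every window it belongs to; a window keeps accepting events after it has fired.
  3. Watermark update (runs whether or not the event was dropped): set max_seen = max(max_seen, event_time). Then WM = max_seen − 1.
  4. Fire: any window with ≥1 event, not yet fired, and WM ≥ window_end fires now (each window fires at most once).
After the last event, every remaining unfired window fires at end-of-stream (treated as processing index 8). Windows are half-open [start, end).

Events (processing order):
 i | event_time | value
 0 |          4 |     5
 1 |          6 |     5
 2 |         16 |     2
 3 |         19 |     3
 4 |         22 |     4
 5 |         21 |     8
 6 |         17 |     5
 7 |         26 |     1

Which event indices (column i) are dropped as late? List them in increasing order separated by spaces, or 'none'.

i=0 t=4 v=5: → [3,13),[0,10); WM=3
i=1 t=6 v=5: → [6,16),[3,13),[0,10); WM=5
i=2 t=16 v=2: → [15,25),[12,22),[9,19); WM=15; [0,10) fires=10 [3,13) fires=10
i=3 t=19 v=3: → [18,28),[15,25),[12,22); WM=18; [6,16) fires=5
i=4 t=22 v=4: → [21,31),[18,28),[15,25); WM=21; [9,19) fires=2
i=5 t=21 v=8: → [21,31),[18,28),[15,25),[12,22); WM=21
i=6 t=17 v=5: DROP (t<21-2); WM=21
i=7 t=26 v=1: → [24,34),[21,31),[18,28); WM=25; [12,22) fires=13 [15,25) fires=17

6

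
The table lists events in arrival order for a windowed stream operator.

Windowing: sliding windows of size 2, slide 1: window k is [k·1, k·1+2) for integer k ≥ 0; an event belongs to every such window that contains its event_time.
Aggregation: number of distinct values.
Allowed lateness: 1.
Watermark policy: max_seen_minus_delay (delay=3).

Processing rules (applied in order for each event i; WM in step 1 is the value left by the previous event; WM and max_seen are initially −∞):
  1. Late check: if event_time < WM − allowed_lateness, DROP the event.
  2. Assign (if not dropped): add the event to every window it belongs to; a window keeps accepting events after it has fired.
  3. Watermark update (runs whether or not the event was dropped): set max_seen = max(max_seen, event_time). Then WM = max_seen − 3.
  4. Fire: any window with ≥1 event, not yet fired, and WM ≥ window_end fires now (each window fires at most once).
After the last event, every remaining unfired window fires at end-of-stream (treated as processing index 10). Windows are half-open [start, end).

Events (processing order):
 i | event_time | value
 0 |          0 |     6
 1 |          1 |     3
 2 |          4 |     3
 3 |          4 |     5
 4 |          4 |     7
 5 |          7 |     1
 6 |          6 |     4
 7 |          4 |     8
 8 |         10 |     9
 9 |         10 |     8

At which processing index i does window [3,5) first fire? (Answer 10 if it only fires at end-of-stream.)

8

i=0 t=0 v=6: → [0,2); WM=-3
i=1 t=1 v=3: → [1,3),[0,2); WM=-2
i=2 t=4 v=3: → [4,6),[3,5); WM=1
i=3 t=4 v=5: → [4,6),[3,5); WM=1
i=4 t=4 v=7: → [4,6),[3,5); WM=1
i=5 t=7 v=1: → [7,9),[6,8); WM=4; [0,2) fires=2 [1,3) fires=1
i=6 t=6 v=4: → [6,8),[5,7); WM=4
i=7 t=4 v=8: → [4,6),[3,5); WM=4
i=8 t=10 v=9: → [10,12),[9,11); WM=7; [3,5) fires=4 [4,6) fires=4 [5,7) fires=1
i=9 t=10 v=8: → [10,12),[9,11); WM=7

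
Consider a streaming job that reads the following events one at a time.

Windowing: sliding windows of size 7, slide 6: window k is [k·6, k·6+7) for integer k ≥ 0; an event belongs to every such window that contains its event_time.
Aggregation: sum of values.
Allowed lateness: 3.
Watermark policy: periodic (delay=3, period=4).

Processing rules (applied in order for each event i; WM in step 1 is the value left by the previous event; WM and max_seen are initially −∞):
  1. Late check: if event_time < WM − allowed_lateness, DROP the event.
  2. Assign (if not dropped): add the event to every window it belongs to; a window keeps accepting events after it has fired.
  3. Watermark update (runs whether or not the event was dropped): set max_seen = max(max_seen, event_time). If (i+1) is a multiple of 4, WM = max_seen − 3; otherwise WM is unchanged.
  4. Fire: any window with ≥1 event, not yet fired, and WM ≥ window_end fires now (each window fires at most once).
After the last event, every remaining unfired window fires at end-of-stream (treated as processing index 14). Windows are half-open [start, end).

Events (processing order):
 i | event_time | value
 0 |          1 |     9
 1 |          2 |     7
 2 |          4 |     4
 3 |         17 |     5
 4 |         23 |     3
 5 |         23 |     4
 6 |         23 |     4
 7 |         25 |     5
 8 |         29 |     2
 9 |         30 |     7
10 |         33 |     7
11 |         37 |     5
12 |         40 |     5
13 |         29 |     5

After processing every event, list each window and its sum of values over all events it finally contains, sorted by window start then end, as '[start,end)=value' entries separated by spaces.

[0,7)=20 [12,19)=5 [18,25)=11 [24,31)=14 [30,37)=14 [36,43)=10

i=0 t=1 v=9: → [0,7); WM=−∞
i=1 t=2 v=7: → [0,7); WM=−∞
i=2 t=4 v=4: → [0,7); WM=−∞
i=3 t=17 v=5: → [12,19); WM=14; [0,7) fires=20
i=4 t=23 v=3: → [18,25); WM=14
i=5 t=23 v=4: → [18,25); WM=14
i=6 t=23 v=4: → [18,25); WM=14
i=7 t=25 v=5: → [24,31); WM=22; [12,19) fires=5
i=8 t=29 v=2: → [24,31); WM=22
i=9 t=30 v=7: → [30,37),[24,31); WM=22
i=10 t=33 v=7: → [30,37); WM=22
i=11 t=37 v=5: → [36,43); WM=34; [18,25) fires=11 [24,31) fires=14
i=12 t=40 v=5: → [36,43); WM=34
i=13 t=29 v=5: DROP (t<34-3); WM=34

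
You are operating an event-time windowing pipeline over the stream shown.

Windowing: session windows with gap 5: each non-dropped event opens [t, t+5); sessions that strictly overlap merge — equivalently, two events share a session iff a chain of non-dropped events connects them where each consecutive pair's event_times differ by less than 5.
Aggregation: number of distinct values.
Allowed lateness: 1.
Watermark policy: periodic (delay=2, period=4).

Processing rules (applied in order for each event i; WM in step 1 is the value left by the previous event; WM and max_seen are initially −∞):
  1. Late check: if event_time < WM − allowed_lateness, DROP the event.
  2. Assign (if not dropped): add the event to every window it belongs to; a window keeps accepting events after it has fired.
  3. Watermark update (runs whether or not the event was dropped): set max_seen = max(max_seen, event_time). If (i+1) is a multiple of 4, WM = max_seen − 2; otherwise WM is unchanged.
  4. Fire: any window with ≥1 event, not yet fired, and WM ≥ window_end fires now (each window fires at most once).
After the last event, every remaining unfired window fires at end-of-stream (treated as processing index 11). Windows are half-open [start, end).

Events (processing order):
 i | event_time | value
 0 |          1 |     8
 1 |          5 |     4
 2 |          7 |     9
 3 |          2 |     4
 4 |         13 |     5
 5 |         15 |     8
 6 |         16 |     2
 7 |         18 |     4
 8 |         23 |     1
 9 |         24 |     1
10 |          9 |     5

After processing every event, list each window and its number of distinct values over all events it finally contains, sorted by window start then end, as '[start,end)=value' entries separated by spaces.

[1,12)=3 [13,23)=4 [23,29)=1

i=0 t=1 v=8: → [1,6); WM=−∞
i=1 t=5 v=4: → [1,10); WM=−∞
i=2 t=7 v=9: → [1,12); WM=−∞
i=3 t=2 v=4: → [1,12); WM=5
i=4 t=13 v=5: → [13,18); WM=5
i=5 t=15 v=8: → [13,20); WM=5
i=6 t=16 v=2: → [13,21); WM=5
i=7 t=18 v=4: → [13,23); WM=16
i=8 t=23 v=1: → [23,28); WM=16
i=9 t=24 v=1: → [23,29); WM=16
i=10 t=9 v=5: DROP (t<16-1); WM=16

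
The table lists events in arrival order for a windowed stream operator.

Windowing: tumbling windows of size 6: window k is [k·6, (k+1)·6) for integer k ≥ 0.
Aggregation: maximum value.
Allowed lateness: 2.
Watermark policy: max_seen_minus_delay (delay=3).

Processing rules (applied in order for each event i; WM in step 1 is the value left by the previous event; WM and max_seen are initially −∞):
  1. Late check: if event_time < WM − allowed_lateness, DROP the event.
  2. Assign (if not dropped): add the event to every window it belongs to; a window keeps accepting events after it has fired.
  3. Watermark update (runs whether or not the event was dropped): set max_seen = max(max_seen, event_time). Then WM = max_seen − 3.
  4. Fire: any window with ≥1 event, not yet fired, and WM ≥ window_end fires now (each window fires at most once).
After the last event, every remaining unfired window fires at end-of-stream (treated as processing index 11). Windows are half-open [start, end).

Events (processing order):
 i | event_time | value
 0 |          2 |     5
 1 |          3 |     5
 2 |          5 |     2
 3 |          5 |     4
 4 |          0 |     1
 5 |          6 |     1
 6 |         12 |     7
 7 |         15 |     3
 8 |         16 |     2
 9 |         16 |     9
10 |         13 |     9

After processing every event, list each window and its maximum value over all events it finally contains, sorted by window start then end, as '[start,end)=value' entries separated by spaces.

i=0 t=2 v=5: → [0,6); WM=-1
i=1 t=3 v=5: → [0,6); WM=0
i=2 t=5 v=2: → [0,6); WM=2
i=3 t=5 v=4: → [0,6); WM=2
i=4 t=0 v=1: → [0,6); WM=2
i=5 t=6 v=1: → [6,12); WM=3
i=6 t=12 v=7: → [12,18); WM=9; [0,6) fires=5
i=7 t=15 v=3: → [12,18); WM=12; [6,12) fires=1
i=8 t=16 v=2: → [12,18); WM=13
i=9 t=16 v=9: → [12,18); WM=13
i=10 t=13 v=9: → [12,18); WM=13

[0,6)=5 [6,12)=1 [12,18)=9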